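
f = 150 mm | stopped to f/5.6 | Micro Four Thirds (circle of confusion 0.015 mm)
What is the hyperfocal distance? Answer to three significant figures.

268 m

Hyperfocal distance H = f²/(N·c) + f = 150²/(5.6 × 0.015) + 150 = 22500/0.084 + 150 ≈ 268007.1 mm ≈ 268 m.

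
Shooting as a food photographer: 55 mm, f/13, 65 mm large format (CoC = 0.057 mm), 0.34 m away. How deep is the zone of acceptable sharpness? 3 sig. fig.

47.7 mm

Hyperfocal distance H = f²/(N·c) + f = 55²/(13 × 0.057) + 55 = 3025/0.741 + 55 ≈ 4137.3 mm ≈ 4.137 m.
Near limit Dn = s·(H − f)/(H + s − 2f) = 340 × (4137.3 − 55) / (4137.3 + 340 − 2 × 55) = 340 × 4082.3 / 4367.3 ≈ 317.812 mm.
Far limit Df = s·(H − f)/(H − s) = 340 × (4137.3 − 55) / (4137.3 − 340) = 340 × 4082.3 / 3797.3 ≈ 365.518 mm.
Depth of field = Df − Dn = 365.518 − 317.812 ≈ 47.706 mm.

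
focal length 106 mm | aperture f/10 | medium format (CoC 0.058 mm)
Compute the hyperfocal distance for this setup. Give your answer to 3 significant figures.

Hyperfocal distance H = f²/(N·c) + f = 106²/(10 × 0.058) + 106 = 11236/0.58 + 106 ≈ 19478.4 mm ≈ 19.5 m.

19.5 m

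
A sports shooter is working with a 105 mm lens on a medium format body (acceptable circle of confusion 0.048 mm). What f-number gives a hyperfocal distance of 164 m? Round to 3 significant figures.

f/1.40

Rearrange H = f²/(N·c) + f for N: N = f² / ((H − f)·c).
N = 105² / ((164000 − 105) × 0.048) = 11025 / 7867 ≈ 1.40.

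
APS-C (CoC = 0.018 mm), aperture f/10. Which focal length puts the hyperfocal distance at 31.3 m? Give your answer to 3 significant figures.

75.0 mm

From H = f²/(N·c) + f, with f ≪ H: f ≈ √(H·N·c) = √(31300 × 10 × 0.018) = √5634.0 ≈ 75.06 mm.
Exact: f² + N·c·f − N·c·H = 0 ⇒ f = (−N·c + √((N·c)² + 4·N·c·H))/2 = (−0.18 + √22536)/2 ≈ 74.970 mm ≈ 75.0 mm.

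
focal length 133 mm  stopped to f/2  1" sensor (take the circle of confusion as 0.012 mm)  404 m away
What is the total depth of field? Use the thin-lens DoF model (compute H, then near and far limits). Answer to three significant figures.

633 m

Hyperfocal distance H = f²/(N·c) + f = 133²/(2 × 0.012) + 133 = 17689/0.024 + 133 ≈ 737174.7 mm ≈ 737.2 m.
Near limit Dn = s·(H − f)/(H + s − 2f) = 404000 × (737174.7 − 133) / (737174.7 + 404000 − 2 × 133) = 404000 × 737041.7 / 1140908.7 ≈ 260989 mm.
Far limit Df = s·(H − f)/(H − s) = 404000 × (737174.7 − 133) / (737174.7 − 404000) = 404000 × 737041.7 / 333174.7 ≈ 893720 mm.
Depth of field = Df − Dn = 893720 − 260989 ≈ 632731 mm ≈ 633 m.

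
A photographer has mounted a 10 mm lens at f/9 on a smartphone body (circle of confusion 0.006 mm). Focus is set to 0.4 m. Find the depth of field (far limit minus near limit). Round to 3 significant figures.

Hyperfocal distance H = f²/(N·c) + f = 10²/(9 × 0.006) + 10 = 100/0.054 + 10 ≈ 1861.9 mm ≈ 1.862 m.
Near limit Dn = s·(H − f)/(H + s − 2f) = 400 × (1861.9 − 10) / (1861.9 + 400 − 2 × 10) = 400 × 1851.9 / 2241.9 ≈ 330.41 mm.
Far limit Df = s·(H − f)/(H − s) = 400 × (1861.9 − 10) / (1861.9 − 400) = 400 × 1851.9 / 1461.9 ≈ 506.71 mm.
Depth of field = Df − Dn = 506.71 − 330.41 ≈ 176.30 mm.

176 mm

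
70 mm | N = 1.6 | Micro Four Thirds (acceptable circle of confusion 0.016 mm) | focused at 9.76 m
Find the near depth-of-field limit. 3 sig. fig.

Hyperfocal distance H = f²/(N·c) + f = 70²/(1.6 × 0.016) + 70 = 4900/0.0256 + 70 ≈ 191476.2 mm ≈ 191.5 m.
Near limit Dn = s·(H − f)/(H + s − 2f) = 9760 × (191476.2 − 70) / (191476.2 + 9760 − 2 × 70) = 9760 × 191406.2 / 201096.2 ≈ 9289.7 mm ≈ 9.29 m.

9.29 m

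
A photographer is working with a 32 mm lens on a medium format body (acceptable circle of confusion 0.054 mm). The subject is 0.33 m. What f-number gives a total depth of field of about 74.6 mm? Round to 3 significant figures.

f/7.10

Write h = H − f = f²/(N·c). The thin-lens limits are Dn = s·h/(h + (s−f)) and Df = s·h/(h − (s−f)), so DoF = Df − Dn = 2·s·(s−f)·h / (h² − (s−f)²).
That is a quadratic in h: DoF·h² − 2·s·(s−f)·h − DoF·(s−f)² = 0 ⇒ h = (s−f)·(s + √(s² + DoF²)) / DoF = 298 × (330 + √(330² + 74.6²)) / 74.6 = 298 × (330 + 338.327) / 74.6 ≈ 2669.7 mm.
Then N = f²/(c·h) = 32² / (0.054 × 2669.7) = 1024 / 144.17 ≈ 7.10.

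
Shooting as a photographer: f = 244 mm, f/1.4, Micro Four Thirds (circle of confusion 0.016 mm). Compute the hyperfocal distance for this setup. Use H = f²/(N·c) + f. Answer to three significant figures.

Hyperfocal distance H = f²/(N·c) + f = 244²/(1.4 × 0.016) + 244 = 59536/0.0224 + 244 ≈ 2658101.1 mm ≈ 2660 m.

2660 m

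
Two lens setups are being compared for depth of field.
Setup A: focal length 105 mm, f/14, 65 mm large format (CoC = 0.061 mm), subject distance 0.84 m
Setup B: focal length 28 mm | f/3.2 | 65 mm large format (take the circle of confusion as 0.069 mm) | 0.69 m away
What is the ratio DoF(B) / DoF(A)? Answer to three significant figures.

2.78

Setup A: H = 105²/(14×0.061) + 105 ≈ 13014.8 mm; DoF = Df − Dn = 890.711 − 794.752 ≈ 95.959 mm.
Setup B: H = 28²/(3.2×0.069) + 28 ≈ 3578.7 mm; DoF = Df − Dn = 848.13 − 581.57 ≈ 266.56 mm.
Ratio = 266.56 / 95.959 ≈ 2.78.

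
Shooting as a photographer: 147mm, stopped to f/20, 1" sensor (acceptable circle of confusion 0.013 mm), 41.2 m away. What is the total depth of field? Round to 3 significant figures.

53.8 m

Hyperfocal distance H = f²/(N·c) + f = 147²/(20 × 0.013) + 147 = 21609/0.26 + 147 ≈ 83258.5 mm ≈ 83.26 m.
Near limit Dn = s·(H − f)/(H + s − 2f) = 41200 × (83258.5 − 147) / (83258.5 + 41200 − 2 × 147) = 41200 × 83111.5 / 124164.5 ≈ 27578 mm.
Far limit Df = s·(H − f)/(H − s) = 41200 × (83258.5 − 147) / (83258.5 − 41200) = 41200 × 83111.5 / 42058.5 ≈ 81415 mm.
Depth of field = Df − Dn = 81415 − 27578 ≈ 53837 mm ≈ 53.8 m.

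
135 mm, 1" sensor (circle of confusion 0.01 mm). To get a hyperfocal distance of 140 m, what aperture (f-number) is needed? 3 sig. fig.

Rearrange H = f²/(N·c) + f for N: N = f² / ((H − f)·c).
N = 135² / ((140000 − 135) × 0.01) = 18225 / 1399 ≈ 13.

f/13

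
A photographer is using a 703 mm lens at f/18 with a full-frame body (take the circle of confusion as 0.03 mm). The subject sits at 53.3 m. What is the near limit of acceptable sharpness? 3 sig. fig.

50.4 m

Hyperfocal distance H = f²/(N·c) + f = 703²/(18 × 0.03) + 703 = 494209/0.54 + 703 ≈ 915904.9 mm ≈ 915.9 m.
Near limit Dn = s·(H − f)/(H + s − 2f) = 53300 × (915904.9 − 703) / (915904.9 + 53300 − 2 × 703) = 53300 × 915201.9 / 967798.9 ≈ 50403 mm ≈ 50.4 m.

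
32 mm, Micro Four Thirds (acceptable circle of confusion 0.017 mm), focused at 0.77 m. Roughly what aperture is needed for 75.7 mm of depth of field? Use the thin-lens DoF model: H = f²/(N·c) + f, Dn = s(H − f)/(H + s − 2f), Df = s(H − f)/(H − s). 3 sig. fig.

f/4

Write h = H − f = f²/(N·c). The thin-lens limits are Dn = s·h/(h + (s−f)) and Df = s·h/(h − (s−f)), so DoF = Df − Dn = 2·s·(s−f)·h / (h² − (s−f)²).
That is a quadratic in h: DoF·h² − 2·s·(s−f)·h − DoF·(s−f)² = 0 ⇒ h = (s−f)·(s + √(s² + DoF²)) / DoF = 738 × (770 + √(770² + 75.7²)) / 75.7 = 738 × (770 + 773.712) / 75.7 ≈ 15050 mm.
Then N = f²/(c·h) = 32² / (0.017 × 15050) = 1024 / 255.84 ≈ 4.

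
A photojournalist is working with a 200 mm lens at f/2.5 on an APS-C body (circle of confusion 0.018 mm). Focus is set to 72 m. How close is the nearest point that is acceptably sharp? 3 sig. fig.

66.6 m

Hyperfocal distance H = f²/(N·c) + f = 200²/(2.5 × 0.018) + 200 = 40000/0.045 + 200 ≈ 889088.9 mm ≈ 889.1 m.
Near limit Dn = s·(H − f)/(H + s − 2f) = 72000 × (889088.9 − 200) / (889088.9 + 72000 − 2 × 200) = 72000 × 888888.9 / 960688.9 ≈ 66619 mm ≈ 66.6 m.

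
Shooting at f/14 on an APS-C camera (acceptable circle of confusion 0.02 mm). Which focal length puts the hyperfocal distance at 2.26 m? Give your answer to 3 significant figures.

25.0 mm

From H = f²/(N·c) + f, with f ≪ H: f ≈ √(H·N·c) = √(2260 × 14 × 0.02) = √632.80 ≈ 25.16 mm.
Exact: f² + N·c·f − N·c·H = 0 ⇒ f = (−N·c + √((N·c)² + 4·N·c·H))/2 = (−0.28 + √2531.3)/2 ≈ 25.016 mm ≈ 25.0 mm.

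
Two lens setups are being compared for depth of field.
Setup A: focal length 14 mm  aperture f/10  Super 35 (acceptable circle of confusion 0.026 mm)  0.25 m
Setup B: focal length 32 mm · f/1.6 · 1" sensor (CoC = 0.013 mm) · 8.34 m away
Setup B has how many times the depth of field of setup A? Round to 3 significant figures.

Setup A: H = 14²/(10×0.026) + 14 ≈ 767.8 mm; DoF = Df − Dn = 363.93 − 190.39 ≈ 173.54 mm.
Setup B: H = 32²/(1.6×0.013) + 32 ≈ 49262.8 mm; DoF = Df − Dn = 10033.2 − 7135.8 ≈ 2897.4 mm.
Ratio = 2897.4 / 173.54 ≈ 16.7.

16.7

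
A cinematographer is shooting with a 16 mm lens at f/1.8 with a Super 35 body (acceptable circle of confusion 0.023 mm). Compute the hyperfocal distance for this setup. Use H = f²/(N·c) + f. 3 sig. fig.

Hyperfocal distance H = f²/(N·c) + f = 16²/(1.8 × 0.023) + 16 = 256/0.0414 + 16 ≈ 6199.6 mm ≈ 6.20 m.

6.20 m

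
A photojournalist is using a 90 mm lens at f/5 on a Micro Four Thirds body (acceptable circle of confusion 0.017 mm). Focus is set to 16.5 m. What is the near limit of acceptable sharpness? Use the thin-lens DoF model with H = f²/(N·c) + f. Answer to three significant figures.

Hyperfocal distance H = f²/(N·c) + f = 90²/(5 × 0.017) + 90 = 8100/0.085 + 90 ≈ 95384.1 mm ≈ 95.38 m.
Near limit Dn = s·(H − f)/(H + s − 2f) = 16500 × (95384.1 − 90) / (95384.1 + 16500 − 2 × 90) = 16500 × 95294.1 / 111704.1 ≈ 14076 mm ≈ 14.1 m.

14.1 m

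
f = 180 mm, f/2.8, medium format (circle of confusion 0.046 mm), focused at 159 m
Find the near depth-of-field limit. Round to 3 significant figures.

Hyperfocal distance H = f²/(N·c) + f = 180²/(2.8 × 0.046) + 180 = 32400/0.1288 + 180 ≈ 251732.8 mm ≈ 251.7 m.
Near limit Dn = s·(H − f)/(H + s − 2f) = 159000 × (251732.8 − 180) / (251732.8 + 159000 − 2 × 180) = 159000 × 251552.8 / 410372.8 ≈ 97465 mm ≈ 97.5 m.

97.5 m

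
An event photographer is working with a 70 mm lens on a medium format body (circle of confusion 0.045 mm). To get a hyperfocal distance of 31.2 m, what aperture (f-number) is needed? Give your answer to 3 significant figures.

f/3.50

Rearrange H = f²/(N·c) + f for N: N = f² / ((H − f)·c).
N = 70² / ((31200 − 70) × 0.045) = 4900 / 1401 ≈ 3.50.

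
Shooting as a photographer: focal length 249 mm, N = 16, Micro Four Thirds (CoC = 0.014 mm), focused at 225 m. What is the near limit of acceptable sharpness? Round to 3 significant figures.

Hyperfocal distance H = f²/(N·c) + f = 249²/(16 × 0.014) + 249 = 62001/0.224 + 249 ≈ 277039.2 mm ≈ 277.0 m.
Near limit Dn = s·(H − f)/(H + s − 2f) = 225000 × (277039.2 − 249) / (277039.2 + 225000 − 2 × 249) = 225000 × 276790.2 / 501541.2 ≈ 124173 mm ≈ 124 m.

124 m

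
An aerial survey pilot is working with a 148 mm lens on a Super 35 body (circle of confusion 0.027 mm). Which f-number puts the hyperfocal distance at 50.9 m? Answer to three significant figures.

Rearrange H = f²/(N·c) + f for N: N = f² / ((H − f)·c).
N = 148² / ((50900 − 148) × 0.027) = 21904 / 1370 ≈ 16.

f/16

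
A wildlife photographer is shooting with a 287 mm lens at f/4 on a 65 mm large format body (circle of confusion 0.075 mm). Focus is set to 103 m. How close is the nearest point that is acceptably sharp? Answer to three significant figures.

Hyperfocal distance H = f²/(N·c) + f = 287²/(4 × 0.075) + 287 = 82369/0.3 + 287 ≈ 274850.3 mm ≈ 274.9 m.
Near limit Dn = s·(H − f)/(H + s − 2f) = 103000 × (274850.3 − 287) / (274850.3 + 103000 − 2 × 287) = 103000 × 274563.3 / 377276.3 ≈ 74958 mm ≈ 75.0 m.

75.0 m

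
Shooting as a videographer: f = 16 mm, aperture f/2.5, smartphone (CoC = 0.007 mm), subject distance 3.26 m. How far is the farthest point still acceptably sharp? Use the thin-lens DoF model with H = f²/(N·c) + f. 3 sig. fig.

Hyperfocal distance H = f²/(N·c) + f = 16²/(2.5 × 0.007) + 16 = 256/0.0175 + 16 ≈ 14644.6 mm ≈ 14.64 m.
Far limit Df = s·(H − f)/(H − s) = 3260 × (14644.6 − 16) / (14644.6 − 3260) = 3260 × 14628.6 / 11384.6 ≈ 4188.9 mm ≈ 4.19 m.

4.19 m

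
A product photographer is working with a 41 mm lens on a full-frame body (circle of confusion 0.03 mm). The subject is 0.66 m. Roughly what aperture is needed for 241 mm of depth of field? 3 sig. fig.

Write h = H − f = f²/(N·c). The thin-lens limits are Dn = s·h/(h + (s−f)) and Df = s·h/(h − (s−f)), so DoF = Df − Dn = 2·s·(s−f)·h / (h² − (s−f)²).
That is a quadratic in h: DoF·h² − 2·s·(s−f)·h − DoF·(s−f)² = 0 ⇒ h = (s−f)·(s + √(s² + DoF²)) / DoF = 619 × (660 + √(660² + 241²)) / 241 = 619 × (660 + 702.624) / 241 ≈ 3499.9 mm.
Then N = f²/(c·h) = 41² / (0.03 × 3499.9) = 1681 / 105.00 ≈ 16.

f/16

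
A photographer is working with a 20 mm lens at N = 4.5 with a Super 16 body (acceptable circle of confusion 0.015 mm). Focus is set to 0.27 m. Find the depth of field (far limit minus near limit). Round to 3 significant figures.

22.8 mm

Hyperfocal distance H = f²/(N·c) + f = 20²/(4.5 × 0.015) + 20 = 400/0.0675 + 20 ≈ 5945.9 mm ≈ 5.946 m.
Near limit Dn = s·(H − f)/(H + s − 2f) = 270 × (5945.9 − 20) / (5945.9 + 270 − 2 × 20) = 270 × 5925.9 / 6175.9 ≈ 259.070 mm.
Far limit Df = s·(H − f)/(H − s) = 270 × (5945.9 − 20) / (5945.9 − 270) = 270 × 5925.9 / 5675.9 ≈ 281.892 mm.
Depth of field = Df − Dn = 281.892 − 259.070 ≈ 22.822 mm.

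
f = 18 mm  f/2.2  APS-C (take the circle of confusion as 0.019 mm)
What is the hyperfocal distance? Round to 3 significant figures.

7.77 m

Hyperfocal distance H = f²/(N·c) + f = 18²/(2.2 × 0.019) + 18 = 324/0.0418 + 18 ≈ 7769.2 mm ≈ 7.77 m.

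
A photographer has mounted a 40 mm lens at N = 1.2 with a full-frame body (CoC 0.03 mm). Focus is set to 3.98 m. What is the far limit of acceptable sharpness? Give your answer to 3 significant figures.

Hyperfocal distance H = f²/(N·c) + f = 40²/(1.2 × 0.03) + 40 = 1600/0.036 + 40 ≈ 44484.4 mm ≈ 44.48 m.
Far limit Df = s·(H − f)/(H − s) = 3980 × (44484.4 − 40) / (44484.4 − 3980) = 3980 × 44444.4 / 40504.4 ≈ 4367.1 mm ≈ 4.37 m.

4.37 m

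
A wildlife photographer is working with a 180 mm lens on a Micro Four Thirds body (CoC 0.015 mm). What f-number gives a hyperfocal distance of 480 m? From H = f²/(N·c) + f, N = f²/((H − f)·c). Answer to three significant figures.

f/4.50

Rearrange H = f²/(N·c) + f for N: N = f² / ((H − f)·c).
N = 180² / ((480000 − 180) × 0.015) = 32400 / 7197 ≈ 4.50.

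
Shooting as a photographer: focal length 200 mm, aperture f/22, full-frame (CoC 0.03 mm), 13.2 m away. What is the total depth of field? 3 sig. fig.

5.94 m

Hyperfocal distance H = f²/(N·c) + f = 200²/(22 × 0.03) + 200 = 40000/0.66 + 200 ≈ 60806.1 mm ≈ 60.81 m.
Near limit Dn = s·(H − f)/(H + s − 2f) = 13200 × (60806.1 − 200) / (60806.1 + 13200 − 2 × 200) = 13200 × 60606.1 / 73606.1 ≈ 10868.7 mm.
Far limit Df = s·(H − f)/(H − s) = 13200 × (60806.1 − 200) / (60806.1 − 13200) = 13200 × 60606.1 / 47606.1 ≈ 16804.6 mm.
Depth of field = Df − Dn = 16804.6 − 10868.7 ≈ 5935.9 mm ≈ 5.94 m.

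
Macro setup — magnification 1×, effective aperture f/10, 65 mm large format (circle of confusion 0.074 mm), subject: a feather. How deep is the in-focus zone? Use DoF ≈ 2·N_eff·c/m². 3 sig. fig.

1.48 mm

At magnification m, DoF ≈ 2·N_eff·c/m² = 2 × 10 × 0.074 / 1² = 1.48 / 1 ≈ 1.48 mm.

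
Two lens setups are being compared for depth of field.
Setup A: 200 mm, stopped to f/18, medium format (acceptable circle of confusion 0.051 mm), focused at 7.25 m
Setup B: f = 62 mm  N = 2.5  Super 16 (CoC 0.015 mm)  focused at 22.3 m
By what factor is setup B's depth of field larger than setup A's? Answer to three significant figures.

Setup A: H = 200²/(18×0.051) + 200 ≈ 43773.0 mm; DoF = Df − Dn = 8649.5 − 6240.3 ≈ 2409.2 mm.
Setup B: H = 62²/(2.5×0.015) + 62 ≈ 102568.7 mm; DoF = Df − Dn = 28478 − 18325 ≈ 10153 mm.
Ratio = 10153 / 2409.2 ≈ 4.21.

4.21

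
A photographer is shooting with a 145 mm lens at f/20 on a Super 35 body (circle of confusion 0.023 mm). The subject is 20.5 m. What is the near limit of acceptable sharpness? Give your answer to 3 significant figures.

14.2 m

Hyperfocal distance H = f²/(N·c) + f = 145²/(20 × 0.023) + 145 = 21025/0.46 + 145 ≈ 45851.5 mm ≈ 45.85 m.
Near limit Dn = s·(H − f)/(H + s − 2f) = 20500 × (45851.5 − 145) / (45851.5 + 20500 − 2 × 145) = 20500 × 45706.5 / 66061.5 ≈ 14184 mm ≈ 14.2 m.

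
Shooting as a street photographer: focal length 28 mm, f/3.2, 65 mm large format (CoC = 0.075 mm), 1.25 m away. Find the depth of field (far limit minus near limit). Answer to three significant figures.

1.09 m

Hyperfocal distance H = f²/(N·c) + f = 28²/(3.2 × 0.075) + 28 = 784/0.24 + 28 ≈ 3294.7 mm ≈ 3.295 m.
Near limit Dn = s·(H − f)/(H + s − 2f) = 1250 × (3294.7 − 28) / (3294.7 + 1250 − 2 × 28) = 1250 × 3266.7 / 4488.7 ≈ 909.7 mm.
Far limit Df = s·(H − f)/(H − s) = 1250 × (3294.7 − 28) / (3294.7 − 1250) = 1250 × 3266.7 / 2044.7 ≈ 1997.1 mm.
Depth of field = Df − Dn = 1997.1 − 909.7 ≈ 1087.4 mm ≈ 1.09 m.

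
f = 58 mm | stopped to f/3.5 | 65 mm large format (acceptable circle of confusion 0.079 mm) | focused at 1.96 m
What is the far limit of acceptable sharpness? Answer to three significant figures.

Hyperfocal distance H = f²/(N·c) + f = 58²/(3.5 × 0.079) + 58 = 3364/0.2765 + 58 ≈ 12224.4 mm ≈ 12.22 m.
Far limit Df = s·(H − f)/(H − s) = 1960 × (12224.4 − 58) / (12224.4 − 1960) = 1960 × 12166.4 / 10264.4 ≈ 2323.2 mm ≈ 2.32 m.

2.32 m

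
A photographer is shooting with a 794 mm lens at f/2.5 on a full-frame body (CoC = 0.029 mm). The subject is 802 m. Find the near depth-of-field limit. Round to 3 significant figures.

734 m

Hyperfocal distance H = f²/(N·c) + f = 794²/(2.5 × 0.029) + 794 = 630436/0.0725 + 794 ≈ 8696463.0 mm ≈ 8696 m.
Near limit Dn = s·(H − f)/(H + s − 2f) = 802000 × (8696463.0 − 794) / (8696463.0 + 802000 − 2 × 794) = 802000 × 8695669.0 / 9496875.0 ≈ 734339 mm ≈ 734 m.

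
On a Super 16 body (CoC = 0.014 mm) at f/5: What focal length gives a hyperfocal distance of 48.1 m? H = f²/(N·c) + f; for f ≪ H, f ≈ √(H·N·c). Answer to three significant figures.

From H = f²/(N·c) + f, with f ≪ H: f ≈ √(H·N·c) = √(48100 × 5 × 0.014) = √3367.0 ≈ 58.03 mm.
The +f correction barely moves this — solving exactly, f² + N·c·f − N·c·H = 0 ⇒ f = (−N·c + √((N·c)² + 4·N·c·H))/2 = (−0.07 + √13468)/2 ≈ 57.991 mm, so f ≈ 58.0 mm.

58.0 mm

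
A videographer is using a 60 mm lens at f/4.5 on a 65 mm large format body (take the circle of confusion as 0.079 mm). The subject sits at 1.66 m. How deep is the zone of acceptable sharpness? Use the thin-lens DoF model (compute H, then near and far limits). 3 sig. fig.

0.538 m

Hyperfocal distance H = f²/(N·c) + f = 60²/(4.5 × 0.079) + 60 = 3600/0.3555 + 60 ≈ 10186.6 mm ≈ 10.19 m.
Near limit Dn = s·(H − f)/(H + s − 2f) = 1660 × (10186.6 − 60) / (10186.6 + 1660 − 2 × 60) = 1660 × 10126.6 / 11726.6 ≈ 1433.51 mm.
Far limit Df = s·(H − f)/(H − s) = 1660 × (10186.6 − 60) / (10186.6 − 1660) = 1660 × 10126.6 / 8526.6 ≈ 1971.50 mm.
Depth of field = Df − Dn = 1971.50 − 1433.51 ≈ 537.99 mm ≈ 0.538 m.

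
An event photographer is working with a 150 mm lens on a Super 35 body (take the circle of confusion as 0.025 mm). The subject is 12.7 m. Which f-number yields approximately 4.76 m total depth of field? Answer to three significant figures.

f/13

Write h = H − f = f²/(N·c). The thin-lens limits are Dn = s·h/(h + (s−f)) and Df = s·h/(h − (s−f)), so DoF = Df − Dn = 2·s·(s−f)·h / (h² − (s−f)²).
That is a quadratic in h: DoF·h² − 2·s·(s−f)·h − DoF·(s−f)² = 0 ⇒ h = (s−f)·(s + √(s² + DoF²)) / DoF = 12550 × (12700 + √(12700² + 4760²)) / 4760 = 12550 × (12700 + 13562.7) / 4760 ≈ 69243 mm.
Then N = f²/(c·h) = 150² / (0.025 × 69243) = 22500 / 1731.1 ≈ 13.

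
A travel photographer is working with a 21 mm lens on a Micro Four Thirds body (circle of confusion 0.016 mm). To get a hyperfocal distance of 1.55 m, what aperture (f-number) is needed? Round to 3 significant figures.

f/18

Rearrange H = f²/(N·c) + f for N: N = f² / ((H − f)·c).
N = 21² / ((1550 − 21) × 0.016) = 441 / 24.46 ≈ 18.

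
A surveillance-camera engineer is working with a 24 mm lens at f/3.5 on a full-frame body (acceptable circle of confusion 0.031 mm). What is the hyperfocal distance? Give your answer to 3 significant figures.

5.33 m

Hyperfocal distance H = f²/(N·c) + f = 24²/(3.5 × 0.031) + 24 = 576/0.1085 + 24 ≈ 5332.8 mm ≈ 5.33 m.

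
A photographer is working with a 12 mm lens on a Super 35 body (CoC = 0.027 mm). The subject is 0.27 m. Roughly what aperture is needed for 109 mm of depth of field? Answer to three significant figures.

f/4.02

Write h = H − f = f²/(N·c). The thin-lens limits are Dn = s·h/(h + (s−f)) and Df = s·h/(h − (s−f)), so DoF = Df − Dn = 2·s·(s−f)·h / (h² − (s−f)²).
That is a quadratic in h: DoF·h² − 2·s·(s−f)·h − DoF·(s−f)² = 0 ⇒ h = (s−f)·(s + √(s² + DoF²)) / DoF = 258 × (270 + √(270² + 109²)) / 109 = 258 × (270 + 291.172) / 109 ≈ 1328.3 mm.
Then N = f²/(c·h) = 12² / (0.027 × 1328.3) = 144 / 35.864 ≈ 4.02.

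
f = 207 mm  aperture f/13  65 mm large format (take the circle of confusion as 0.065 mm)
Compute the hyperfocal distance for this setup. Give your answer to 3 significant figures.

50.9 m

Hyperfocal distance H = f²/(N·c) + f = 207²/(13 × 0.065) + 207 = 42849/0.845 + 207 ≈ 50915.9 mm ≈ 50.9 m.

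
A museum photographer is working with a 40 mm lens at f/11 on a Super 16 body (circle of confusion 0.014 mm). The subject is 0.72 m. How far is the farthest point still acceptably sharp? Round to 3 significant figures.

Hyperfocal distance H = f²/(N·c) + f = 40²/(11 × 0.014) + 40 = 1600/0.154 + 40 ≈ 10429.6 mm ≈ 10.43 m.
Far limit Df = s·(H − f)/(H − s) = 720 × (10429.6 − 40) / (10429.6 − 720) = 720 × 10389.6 / 9709.6 ≈ 770.42 mm ≈ 0.770 m.

0.770 m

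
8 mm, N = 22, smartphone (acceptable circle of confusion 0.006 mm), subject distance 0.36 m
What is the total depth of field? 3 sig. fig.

1.11 m

Hyperfocal distance H = f²/(N·c) + f = 8²/(22 × 0.006) + 8 = 64/0.132 + 8 ≈ 492.8 mm ≈ 0.493 m.
Near limit Dn = s·(H − f)/(H + s − 2f) = 360 × (492.8 − 8) / (492.8 + 360 − 2 × 8) = 360 × 484.8 / 836.8 ≈ 208.6 mm.
Far limit Df = s·(H − f)/(H − s) = 360 × (492.8 − 8) / (492.8 − 360) = 360 × 484.8 / 132.8 ≈ 1313.9 mm.
Depth of field = Df − Dn = 1313.9 − 208.6 ≈ 1105.3 mm ≈ 1.11 m.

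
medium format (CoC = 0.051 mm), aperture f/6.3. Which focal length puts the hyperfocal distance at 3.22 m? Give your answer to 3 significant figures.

From H = f²/(N·c) + f, with f ≪ H: f ≈ √(H·N·c) = √(3220 × 6.3 × 0.051) = √1034.6 ≈ 32.16 mm.
Exact: f² + N·c·f − N·c·H = 0 ⇒ f = (−N·c + √((N·c)² + 4·N·c·H))/2 = (−0.3213 + √4138.4)/2 ≈ 32.005 mm ≈ 32.0 mm.

32.0 mm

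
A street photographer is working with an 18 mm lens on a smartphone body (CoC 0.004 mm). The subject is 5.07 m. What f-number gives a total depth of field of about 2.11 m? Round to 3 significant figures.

f/3.20

Write h = H − f = f²/(N·c). The thin-lens limits are Dn = s·h/(h + (s−f)) and Df = s·h/(h − (s−f)), so DoF = Df − Dn = 2·s·(s−f)·h / (h² − (s−f)²).
That is a quadratic in h: DoF·h² − 2·s·(s−f)·h − DoF·(s−f)² = 0 ⇒ h = (s−f)·(s + √(s² + DoF²)) / DoF = 5052 × (5070 + √(5070² + 2110²)) / 2110 = 5052 × (5070 + 5491.54) / 2110 ≈ 25288 mm.
Then N = f²/(c·h) = 18² / (0.004 × 25288) = 324 / 101.15 ≈ 3.20.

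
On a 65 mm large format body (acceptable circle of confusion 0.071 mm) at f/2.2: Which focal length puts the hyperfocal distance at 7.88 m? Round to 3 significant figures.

35.0 mm

From H = f²/(N·c) + f, with f ≪ H: f ≈ √(H·N·c) = √(7880 × 2.2 × 0.071) = √1230.9 ≈ 35.08 mm.
Exact: f² + N·c·f − N·c·H = 0 ⇒ f = (−N·c + √((N·c)² + 4·N·c·H))/2 = (−0.1562 + √4923.4)/2 ≈ 35.006 mm ≈ 35.0 mm.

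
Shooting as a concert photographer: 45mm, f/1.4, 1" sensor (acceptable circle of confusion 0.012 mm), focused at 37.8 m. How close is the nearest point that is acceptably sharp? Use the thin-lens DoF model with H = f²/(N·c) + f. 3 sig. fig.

28.8 m

Hyperfocal distance H = f²/(N·c) + f = 45²/(1.4 × 0.012) + 45 = 2025/0.0168 + 45 ≈ 120580.7 mm ≈ 120.6 m.
Near limit Dn = s·(H − f)/(H + s − 2f) = 37800 × (120580.7 − 45) / (120580.7 + 37800 − 2 × 45) = 37800 × 120535.7 / 158290.7 ≈ 28784 mm ≈ 28.8 m.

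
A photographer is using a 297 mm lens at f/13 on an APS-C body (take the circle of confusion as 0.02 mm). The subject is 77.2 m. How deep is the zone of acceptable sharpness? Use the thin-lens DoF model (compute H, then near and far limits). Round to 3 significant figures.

36.9 m

Hyperfocal distance H = f²/(N·c) + f = 297²/(13 × 0.02) + 297 = 88209/0.26 + 297 ≈ 339562.4 mm ≈ 339.6 m.
Near limit Dn = s·(H − f)/(H + s − 2f) = 77200 × (339562.4 − 297) / (339562.4 + 77200 − 2 × 297) = 77200 × 339265.4 / 416168.4 ≈ 62934 mm.
Far limit Df = s·(H − f)/(H − s) = 77200 × (339562.4 − 297) / (339562.4 − 77200) = 77200 × 339265.4 / 262362.4 ≈ 99829 mm.
Depth of field = Df − Dn = 99829 − 62934 ≈ 36895 mm ≈ 36.9 m.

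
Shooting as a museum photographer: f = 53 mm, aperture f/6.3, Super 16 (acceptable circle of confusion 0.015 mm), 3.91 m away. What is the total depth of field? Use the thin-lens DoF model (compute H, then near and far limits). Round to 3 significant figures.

1.03 m

Hyperfocal distance H = f²/(N·c) + f = 53²/(6.3 × 0.015) + 53 = 2809/0.0945 + 53 ≈ 29777.9 mm ≈ 29.78 m.
Near limit Dn = s·(H − f)/(H + s − 2f) = 3910 × (29777.9 − 53) / (29777.9 + 3910 − 2 × 53) = 3910 × 29724.9 / 33581.9 ≈ 3460.9 mm.
Far limit Df = s·(H − f)/(H − s) = 3910 × (29777.9 − 53) / (29777.9 − 3910) = 3910 × 29724.9 / 25867.9 ≈ 4493.0 mm.
Depth of field = Df − Dn = 4493.0 − 3460.9 ≈ 1032.1 mm ≈ 1.03 m.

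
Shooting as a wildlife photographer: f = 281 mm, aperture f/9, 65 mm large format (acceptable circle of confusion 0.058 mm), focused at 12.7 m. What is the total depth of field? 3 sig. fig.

Hyperfocal distance H = f²/(N·c) + f = 281²/(9 × 0.058) + 281 = 78961/0.522 + 281 ≈ 151547.3 mm ≈ 151.5 m.
Near limit Dn = s·(H − f)/(H + s − 2f) = 12700 × (151547.3 − 281) / (151547.3 + 12700 − 2 × 281) = 12700 × 151266.3 / 163685.3 ≈ 11736.4 mm.
Far limit Df = s·(H − f)/(H − s) = 12700 × (151547.3 − 281) / (151547.3 − 12700) = 12700 × 151266.3 / 138847.3 ≈ 13835.9 mm.
Depth of field = Df − Dn = 13835.9 − 11736.4 ≈ 2099.5 mm ≈ 2.10 m.

2.10 m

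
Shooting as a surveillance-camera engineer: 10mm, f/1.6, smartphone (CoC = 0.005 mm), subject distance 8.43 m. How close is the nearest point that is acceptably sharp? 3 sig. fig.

5.04 m

Hyperfocal distance H = f²/(N·c) + f = 10²/(1.6 × 0.005) + 10 = 100/0.008 + 10 ≈ 12510.0 mm ≈ 12.51 m.
Near limit Dn = s·(H − f)/(H + s − 2f) = 8430 × (12510.0 − 10) / (12510.0 + 8430 − 2 × 10) = 8430 × 12500.0 / 20920.0 ≈ 5037.0 mm ≈ 5.04 m.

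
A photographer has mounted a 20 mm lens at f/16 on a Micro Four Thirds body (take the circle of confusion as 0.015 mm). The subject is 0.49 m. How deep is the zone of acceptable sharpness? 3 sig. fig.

Hyperfocal distance H = f²/(N·c) + f = 20²/(16 × 0.015) + 20 = 400/0.24 + 20 ≈ 1686.7 mm ≈ 1.687 m.
Near limit Dn = s·(H − f)/(H + s − 2f) = 490 × (1686.7 − 20) / (1686.7 + 490 − 2 × 20) = 490 × 1666.7 / 2136.7 ≈ 382.22 mm.
Far limit Df = s·(H − f)/(H − s) = 490 × (1686.7 − 20) / (1686.7 − 490) = 490 × 1666.7 / 1196.7 ≈ 682.45 mm.
Depth of field = Df − Dn = 682.45 − 382.22 ≈ 300.23 mm.

300 mm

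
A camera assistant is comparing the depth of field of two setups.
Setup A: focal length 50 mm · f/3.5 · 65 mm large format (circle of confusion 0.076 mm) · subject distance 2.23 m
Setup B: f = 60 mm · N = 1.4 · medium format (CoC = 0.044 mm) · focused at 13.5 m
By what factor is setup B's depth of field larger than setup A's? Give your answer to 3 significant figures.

6.00

Setup A: H = 50²/(3.5×0.076) + 50 ≈ 9448.5 mm; DoF = Df − Dn = 2903.5 − 1810.1 ≈ 1093.4 mm.
Setup B: H = 60²/(1.4×0.044) + 60 ≈ 58501.6 mm; DoF = Df − Dn = 17531.9 − 10975.8 ≈ 6556.1 mm.
Ratio = 6556.1 / 1093.4 ≈ 6.00.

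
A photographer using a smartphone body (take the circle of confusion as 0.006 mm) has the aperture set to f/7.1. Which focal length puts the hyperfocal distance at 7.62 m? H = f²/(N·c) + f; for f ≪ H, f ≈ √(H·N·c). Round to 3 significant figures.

From H = f²/(N·c) + f, with f ≪ H: f ≈ √(H·N·c) = √(7620 × 7.1 × 0.006) = √324.61 ≈ 18.02 mm.
The +f correction barely moves this — solving exactly, f² + N·c·f − N·c·H = 0 ⇒ f = (−N·c + √((N·c)² + 4·N·c·H))/2 = (−0.0426 + √1298.4)/2 ≈ 17.996 mm, so f ≈ 18.0 mm.

18.0 mm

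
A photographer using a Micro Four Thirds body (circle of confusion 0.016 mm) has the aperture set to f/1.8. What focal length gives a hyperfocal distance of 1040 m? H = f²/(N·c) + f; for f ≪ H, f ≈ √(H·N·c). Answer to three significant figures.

From H = f²/(N·c) + f, with f ≪ H: f ≈ √(H·N·c) = √(1040000 × 1.8 × 0.016) = √29952 ≈ 173.1 mm.
The +f correction barely moves this — solving exactly, f² + N·c·f − N·c·H = 0 ⇒ f = (−N·c + √((N·c)² + 4·N·c·H))/2 = (−0.0288 + √119808)/2 ≈ 173.05 mm, so f ≈ 173 mm.

173 mm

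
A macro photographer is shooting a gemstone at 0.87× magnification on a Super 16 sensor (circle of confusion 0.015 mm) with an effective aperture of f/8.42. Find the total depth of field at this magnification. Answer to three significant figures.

At magnification m, DoF ≈ 2·N_eff·c/m² = 2 × 8.42 × 0.015 / 0.87² = 0.2526 / 0.7569 ≈ 0.334 mm.

0.334 mm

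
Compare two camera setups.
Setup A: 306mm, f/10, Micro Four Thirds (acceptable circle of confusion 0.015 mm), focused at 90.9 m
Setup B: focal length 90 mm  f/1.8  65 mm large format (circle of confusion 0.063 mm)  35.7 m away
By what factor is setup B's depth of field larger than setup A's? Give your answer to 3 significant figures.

Setup A: H = 306²/(10×0.015) + 306 ≈ 624546.0 mm; DoF = Df − Dn = 106332 − 79380 ≈ 26952 mm.
Setup B: H = 90²/(1.8×0.063) + 90 ≈ 71518.6 mm; DoF = Df − Dn = 71192 − 23823 ≈ 47369 mm.
Ratio = 47369 / 26952 ≈ 1.76.

1.76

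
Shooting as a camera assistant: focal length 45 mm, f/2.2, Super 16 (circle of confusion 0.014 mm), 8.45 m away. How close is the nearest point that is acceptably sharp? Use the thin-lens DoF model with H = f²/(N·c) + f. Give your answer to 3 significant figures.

Hyperfocal distance H = f²/(N·c) + f = 45²/(2.2 × 0.014) + 45 = 2025/0.0308 + 45 ≈ 65791.8 mm ≈ 65.79 m.
Near limit Dn = s·(H − f)/(H + s − 2f) = 8450 × (65791.8 − 45) / (65791.8 + 8450 − 2 × 45) = 8450 × 65746.8 / 74151.8 ≈ 7492.2 mm ≈ 7.49 m.

7.49 m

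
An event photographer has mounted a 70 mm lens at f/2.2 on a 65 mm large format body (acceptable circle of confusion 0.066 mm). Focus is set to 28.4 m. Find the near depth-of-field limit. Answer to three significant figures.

Hyperfocal distance H = f²/(N·c) + f = 70²/(2.2 × 0.066) + 70 = 4900/0.1452 + 70 ≈ 33816.6 mm ≈ 33.82 m.
Near limit Dn = s·(H − f)/(H + s − 2f) = 28400 × (33816.6 − 70) / (33816.6 + 28400 − 2 × 70) = 28400 × 33746.6 / 62076.6 ≈ 15439 mm ≈ 15.4 m.

15.4 m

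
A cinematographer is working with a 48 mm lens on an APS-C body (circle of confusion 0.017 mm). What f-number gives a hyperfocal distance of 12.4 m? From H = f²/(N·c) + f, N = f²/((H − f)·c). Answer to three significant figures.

f/11

Rearrange H = f²/(N·c) + f for N: N = f² / ((H − f)·c).
N = 48² / ((12400 − 48) × 0.017) = 2304 / 210.0 ≈ 11.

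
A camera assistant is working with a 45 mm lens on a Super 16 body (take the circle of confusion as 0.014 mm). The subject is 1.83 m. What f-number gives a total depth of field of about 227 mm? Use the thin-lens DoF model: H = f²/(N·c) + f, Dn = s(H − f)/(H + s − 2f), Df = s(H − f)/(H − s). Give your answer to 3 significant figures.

f/5.01

Write h = H − f = f²/(N·c). The thin-lens limits are Dn = s·h/(h + (s−f)) and Df = s·h/(h − (s−f)), so DoF = Df − Dn = 2·s·(s−f)·h / (h² − (s−f)²).
That is a quadratic in h: DoF·h² − 2·s·(s−f)·h − DoF·(s−f)² = 0 ⇒ h = (s−f)·(s + √(s² + DoF²)) / DoF = 1785 × (1830 + √(1830² + 227²)) / 227 = 1785 × (1830 + 1844.03) / 227 ≈ 28890 mm.
Then N = f²/(c·h) = 45² / (0.014 × 28890) = 2025 / 404.47 ≈ 5.01.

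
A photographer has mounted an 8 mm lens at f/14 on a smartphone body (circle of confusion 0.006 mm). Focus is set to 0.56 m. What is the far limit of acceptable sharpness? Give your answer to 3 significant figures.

2.03 m

Hyperfocal distance H = f²/(N·c) + f = 8²/(14 × 0.006) + 8 = 64/0.084 + 8 ≈ 769.9 mm ≈ 0.770 m.
Far limit Df = s·(H − f)/(H − s) = 560 × (769.9 − 8) / (769.9 − 560) = 560 × 761.9 / 209.9 ≈ 2032.7 mm ≈ 2.03 m.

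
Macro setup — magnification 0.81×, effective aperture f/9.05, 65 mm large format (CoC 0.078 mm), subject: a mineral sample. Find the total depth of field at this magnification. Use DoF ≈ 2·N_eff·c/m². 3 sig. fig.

At magnification m, DoF ≈ 2·N_eff·c/m² = 2 × 9.05 × 0.078 / 0.81² = 1.412 / 0.6561 ≈ 2.15 mm.

2.15 mm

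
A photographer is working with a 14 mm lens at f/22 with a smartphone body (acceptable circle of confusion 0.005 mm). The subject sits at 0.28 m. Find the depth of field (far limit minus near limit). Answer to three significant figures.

Hyperfocal distance H = f²/(N·c) + f = 14²/(22 × 0.005) + 14 = 196/0.11 + 14 ≈ 1795.8 mm ≈ 1.796 m.
Near limit Dn = s·(H − f)/(H + s − 2f) = 280 × (1795.8 − 14) / (1795.8 + 280 − 2 × 14) = 280 × 1781.8 / 2047.8 ≈ 243.630 mm.
Far limit Df = s·(H − f)/(H − s) = 280 × (1795.8 − 14) / (1795.8 − 280) = 280 × 1781.8 / 1515.8 ≈ 329.135 mm.
Depth of field = Df − Dn = 329.135 − 243.630 ≈ 85.505 mm.

85.5 mm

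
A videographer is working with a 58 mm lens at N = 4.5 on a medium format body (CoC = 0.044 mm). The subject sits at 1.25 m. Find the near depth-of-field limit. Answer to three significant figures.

1.17 m

Hyperfocal distance H = f²/(N·c) + f = 58²/(4.5 × 0.044) + 58 = 3364/0.198 + 58 ≈ 17047.9 mm ≈ 17.05 m.
Near limit Dn = s·(H − f)/(H + s − 2f) = 1250 × (17047.9 − 58) / (17047.9 + 1250 − 2 × 58) = 1250 × 16989.9 / 18181.9 ≈ 1168.1 mm ≈ 1.17 m.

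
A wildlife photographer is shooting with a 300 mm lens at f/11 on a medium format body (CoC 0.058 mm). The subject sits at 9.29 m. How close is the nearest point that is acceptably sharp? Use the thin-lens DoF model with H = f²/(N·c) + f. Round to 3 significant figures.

Hyperfocal distance H = f²/(N·c) + f = 300²/(11 × 0.058) + 300 = 90000/0.638 + 300 ≈ 141365.8 mm ≈ 141.4 m.
Near limit Dn = s·(H − f)/(H + s − 2f) = 9290 × (141365.8 − 300) / (141365.8 + 9290 − 2 × 300) = 9290 × 141065.8 / 150055.8 ≈ 8733.4 mm ≈ 8.73 m.

8.73 m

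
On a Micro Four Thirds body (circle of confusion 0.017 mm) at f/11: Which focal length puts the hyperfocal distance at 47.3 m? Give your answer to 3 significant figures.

94.0 mm

From H = f²/(N·c) + f, with f ≪ H: f ≈ √(H·N·c) = √(47300 × 11 × 0.017) = √8845.1 ≈ 94.05 mm.
Exact: f² + N·c·f − N·c·H = 0 ⇒ f = (−N·c + √((N·c)² + 4·N·c·H))/2 = (−0.187 + √35380)/2 ≈ 93.955 mm ≈ 94.0 mm.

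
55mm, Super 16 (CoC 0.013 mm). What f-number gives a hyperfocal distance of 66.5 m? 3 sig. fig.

Rearrange H = f²/(N·c) + f for N: N = f² / ((H − f)·c).
N = 55² / ((66500 − 55) × 0.013) = 3025 / 863.8 ≈ 3.50.

f/3.50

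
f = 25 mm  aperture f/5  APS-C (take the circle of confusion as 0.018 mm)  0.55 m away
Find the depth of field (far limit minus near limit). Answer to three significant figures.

Hyperfocal distance H = f²/(N·c) + f = 25²/(5 × 0.018) + 25 = 625/0.09 + 25 ≈ 6969.4 mm ≈ 6.969 m.
Near limit Dn = s·(H − f)/(H + s − 2f) = 550 × (6969.4 − 25) / (6969.4 + 550 − 2 × 25) = 550 × 6944.4 / 7469.4 ≈ 511.343 mm.
Far limit Df = s·(H − f)/(H − s) = 550 × (6969.4 − 25) / (6969.4 − 550) = 550 × 6944.4 / 6419.4 ≈ 594.981 mm.
Depth of field = Df − Dn = 594.981 − 511.343 ≈ 83.638 mm.

83.6 mm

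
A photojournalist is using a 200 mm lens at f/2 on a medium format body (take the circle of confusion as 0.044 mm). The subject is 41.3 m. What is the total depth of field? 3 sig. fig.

7.53 m

Hyperfocal distance H = f²/(N·c) + f = 200²/(2 × 0.044) + 200 = 40000/0.088 + 200 ≈ 454745.5 mm ≈ 454.7 m.
Near limit Dn = s·(H − f)/(H + s − 2f) = 41300 × (454745.5 − 200) / (454745.5 + 41300 − 2 × 200) = 41300 × 454545.5 / 495645.5 ≈ 37875.3 mm.
Far limit Df = s·(H − f)/(H − s) = 41300 × (454745.5 − 200) / (454745.5 − 41300) = 41300 × 454545.5 / 413445.5 ≈ 45405.6 mm.
Depth of field = Df − Dn = 45405.6 − 37875.3 ≈ 7530.3 mm ≈ 7.53 m.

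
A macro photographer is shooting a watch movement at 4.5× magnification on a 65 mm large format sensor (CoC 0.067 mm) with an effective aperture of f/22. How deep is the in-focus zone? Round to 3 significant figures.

At magnification m, DoF ≈ 2·N_eff·c/m² = 2 × 22 × 0.067 / 4.5² = 2.948 / 20.25 ≈ 0.146 mm.

0.146 mm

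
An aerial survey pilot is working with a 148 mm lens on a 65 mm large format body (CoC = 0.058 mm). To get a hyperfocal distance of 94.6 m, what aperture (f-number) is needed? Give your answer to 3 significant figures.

Rearrange H = f²/(N·c) + f for N: N = f² / ((H − f)·c).
N = 148² / ((94600 − 148) × 0.058) = 21904 / 5478 ≈ 4.

f/4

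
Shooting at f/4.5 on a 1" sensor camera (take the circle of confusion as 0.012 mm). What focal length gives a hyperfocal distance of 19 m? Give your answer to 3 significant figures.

From H = f²/(N·c) + f, with f ≪ H: f ≈ √(H·N·c) = √(19000 × 4.5 × 0.012) = √1026.0 ≈ 32.03 mm.
The +f correction barely moves this — solving exactly, f² + N·c·f − N·c·H = 0 ⇒ f = (−N·c + √((N·c)² + 4·N·c·H))/2 = (−0.054 + √4104.0)/2 ≈ 32.004 mm, so f ≈ 32.0 mm.

32.0 mm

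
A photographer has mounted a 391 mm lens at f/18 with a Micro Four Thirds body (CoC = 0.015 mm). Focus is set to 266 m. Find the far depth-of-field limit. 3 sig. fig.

501 m

Hyperfocal distance H = f²/(N·c) + f = 391²/(18 × 0.015) + 391 = 152881/0.27 + 391 ≈ 566616.9 mm ≈ 566.6 m.
Far limit Df = s·(H − f)/(H − s) = 266000 × (566616.9 − 391) / (566616.9 − 266000) = 266000 × 566225.9 / 300616.9 ≈ 501023 mm ≈ 501 m.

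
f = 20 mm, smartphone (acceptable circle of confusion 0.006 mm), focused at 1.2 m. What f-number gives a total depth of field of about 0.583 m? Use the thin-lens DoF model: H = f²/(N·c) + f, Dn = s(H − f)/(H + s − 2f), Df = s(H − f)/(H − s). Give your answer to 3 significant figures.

Write h = H − f = f²/(N·c). The thin-lens limits are Dn = s·h/(h + (s−f)) and Df = s·h/(h − (s−f)), so DoF = Df − Dn = 2·s·(s−f)·h / (h² − (s−f)²).
That is a quadratic in h: DoF·h² − 2·s·(s−f)·h − DoF·(s−f)² = 0 ⇒ h = (s−f)·(s + √(s² + DoF²)) / DoF = 1180 × (1200 + √(1200² + 583²)) / 583 = 1180 × (1200 + 1334.12) / 583 ≈ 5129.1 mm.
Then N = f²/(c·h) = 20² / (0.006 × 5129.1) = 400 / 30.775 ≈ 13.

f/13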